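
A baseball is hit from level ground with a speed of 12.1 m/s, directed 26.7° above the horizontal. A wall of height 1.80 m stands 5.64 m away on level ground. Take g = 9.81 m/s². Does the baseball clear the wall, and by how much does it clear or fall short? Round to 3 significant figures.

v_x = 12.1 cos 26.7° = 10.81 m/s; v_y0 = 12.1 sin 26.7° = 5.437 m/s.
Time to reach the wall: t = 5.64 / 10.81 = 0.5217 s.
Height at that point: y = 5.437×0.5217 − 4.905×0.5217² = 1.501 m.
That is 1.80 − 1.501 = 0.299 m below the top of the wall, so the baseball does not clear it.

No — it falls 0.299 m short of clearing the wall.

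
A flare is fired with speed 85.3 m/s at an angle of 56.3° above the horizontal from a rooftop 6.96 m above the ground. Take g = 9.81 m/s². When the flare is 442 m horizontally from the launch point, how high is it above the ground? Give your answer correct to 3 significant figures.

242 m

v_x = 85.3 cos 56.3° = 47.33 m/s, v_y0 = 85.3 sin 56.3° = 70.97 m/s.
Time to reach x = 442 m: t = x / v_x = 442 / 47.33 = 9.339 s.
y = 6.96 + v_y0 t − ½ g t² = 6.96 + 70.97×9.339 − 4.905×9.339² = 242 m.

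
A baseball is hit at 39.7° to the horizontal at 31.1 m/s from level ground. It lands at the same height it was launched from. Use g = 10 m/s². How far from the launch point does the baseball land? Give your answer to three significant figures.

For level ground, R = v₀² sin(2θ) / g.
sin(2 × 39.7°) = sin 79.40° = 0.9829.
R = (31.1)² × 0.9829 / 10 = 95.1 m.

95.1 m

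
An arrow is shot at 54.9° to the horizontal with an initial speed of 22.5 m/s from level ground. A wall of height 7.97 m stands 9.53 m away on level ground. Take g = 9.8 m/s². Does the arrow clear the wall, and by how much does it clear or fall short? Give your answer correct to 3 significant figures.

Yes — it clears the wall by 2.93 m.

v_x = 22.5 cos 54.9° = 12.94 m/s; v_y0 = 22.5 sin 54.9° = 18.41 m/s.
Time to reach the wall: t = 9.53 / 12.94 = 0.7365 s.
Height at that point: y = 18.41×0.7365 − 4.900×0.7365² = 10.90 m.
That is 10.90 − 7.97 = 2.93 m above the top of the wall, so the arrow clears it.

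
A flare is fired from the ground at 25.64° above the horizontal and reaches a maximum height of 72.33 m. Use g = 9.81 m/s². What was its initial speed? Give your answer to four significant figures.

At maximum height v_y = 0, so (v₀ sin θ)² = 2 g H.
v₀ sin 25.64° = √(2 × 9.81 × 72.33) = 37.671 m/s.
v₀ = 37.671 / sin 25.64° = 37.671 / 0.4327 = 87.06 m/s.

87.06 m/s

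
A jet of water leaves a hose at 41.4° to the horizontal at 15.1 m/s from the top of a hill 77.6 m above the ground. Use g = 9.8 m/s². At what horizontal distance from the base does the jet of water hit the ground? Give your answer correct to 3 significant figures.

58.1 m

Components: v_x = 15.1 cos 41.4° = 11.33 m/s, v_y = 15.1 sin 41.4° = 9.986 m/s.
Vertical: 0 = 77.6 + 9.986 t − ½(9.8) t² ⇒ 4.900 t² − 9.986 t − 77.6 = 0.
t = [9.986 + √(99.72 + 1521)] / 9.800 = 5.127 s.
Horizontal: R = v_x · t = 11.33 × 5.127 = 58.1 m.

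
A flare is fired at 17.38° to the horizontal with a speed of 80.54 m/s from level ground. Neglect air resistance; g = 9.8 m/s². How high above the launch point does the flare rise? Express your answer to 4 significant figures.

Vertical component of launch velocity: v_y = 80.54 sin 17.38° = 24.058 m/s.
At the highest point the vertical velocity is zero, so v_y² = 2 g h_max.
h_max = (24.058)² / (2 × 9.8) = 578.79 / 19.60 = 29.53 m.

29.53 m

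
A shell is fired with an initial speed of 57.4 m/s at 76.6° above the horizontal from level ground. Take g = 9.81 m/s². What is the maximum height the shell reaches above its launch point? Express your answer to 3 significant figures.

159 m

Vertical component of launch velocity: v_y = 57.4 sin 76.6° = 55.84 m/s.
At the highest point the vertical velocity is zero, so v_y² = 2 g h_max.
h_max = (55.84)² / (2 × 9.81) = 3118 / 19.62 = 159 m.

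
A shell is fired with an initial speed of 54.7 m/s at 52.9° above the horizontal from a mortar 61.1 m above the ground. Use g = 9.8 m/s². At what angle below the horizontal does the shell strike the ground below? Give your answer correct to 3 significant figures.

v_x = 54.7 cos 52.9° = 33.00 m/s.
At impact |v_y| = √(v_y0² + 2 g h) = √(43.63² + 2×9.8×61.1) = 55.69 m/s.
Angle below horizontal = arctan(|v_y| / v_x) = arctan(55.69 / 33.00) = 59.4°.

59.4°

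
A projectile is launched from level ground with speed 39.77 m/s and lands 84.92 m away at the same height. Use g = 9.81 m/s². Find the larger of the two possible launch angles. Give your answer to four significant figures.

Level-ground range: R = v₀² sin(2θ)/g ⇒ sin 2θ = R g / v₀² = 84.92×9.81/39.77² = 0.5267.
2θ = arcsin(0.5267) = 31.783° or 180° − 31.783° = 148.217°.
So θ = 15.89° or θ = 74.11°.

74.11°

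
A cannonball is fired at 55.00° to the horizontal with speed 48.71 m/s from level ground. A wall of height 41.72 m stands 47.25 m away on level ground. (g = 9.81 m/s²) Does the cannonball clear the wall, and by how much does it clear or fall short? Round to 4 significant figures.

v_x = 48.71 cos 55.00° = 27.939 m/s; v_y0 = 48.71 sin 55.00° = 39.901 m/s.
Time to reach the wall: t = 47.25 / 27.939 = 1.6912 s.
Height at that point: y = 39.901×1.6912 − 4.905×1.6912² = 53.451 m.
That is 53.451 − 41.72 = 11.73 m above the top of the wall, so the cannonball clears it.

Yes — it clears the wall by 11.73 m.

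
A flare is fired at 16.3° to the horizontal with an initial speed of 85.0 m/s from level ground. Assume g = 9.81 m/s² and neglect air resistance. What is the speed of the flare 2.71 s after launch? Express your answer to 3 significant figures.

81.6 m/s

v_x = 85.0 cos 16.3° = 81.58 m/s (constant).
v_y(t) = 85.0 sin 16.3° − g t = 23.86 − 9.81 × 2.71 = -2.725 m/s.
Speed = √(v_x² + v_y²) = √(6655 + 7.426) = 81.6 m/s.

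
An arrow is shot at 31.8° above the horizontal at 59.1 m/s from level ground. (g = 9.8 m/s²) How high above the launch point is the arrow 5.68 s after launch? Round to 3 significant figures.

18.8 m

v_y0 = 59.1 sin 31.8° = 31.14 m/s.
y(t) = v_y0 t − ½ g t² = 31.14×5.68 − 4.900×5.68² = 18.8 m.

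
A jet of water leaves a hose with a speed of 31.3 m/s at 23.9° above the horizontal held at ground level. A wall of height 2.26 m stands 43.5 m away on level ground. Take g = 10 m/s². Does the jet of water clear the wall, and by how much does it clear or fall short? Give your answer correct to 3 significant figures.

Yes — it clears the wall by 5.46 m.

v_x = 31.3 cos 23.9° = 28.62 m/s; v_y0 = 31.3 sin 23.9° = 12.68 m/s.
Time to reach the wall: t = 43.5 / 28.62 = 1.520 s.
Height at that point: y = 12.68×1.520 − 5.000×1.520² = 7.722 m.
That is 7.722 − 2.26 = 5.46 m above the top of the wall, so the jet of water clears it.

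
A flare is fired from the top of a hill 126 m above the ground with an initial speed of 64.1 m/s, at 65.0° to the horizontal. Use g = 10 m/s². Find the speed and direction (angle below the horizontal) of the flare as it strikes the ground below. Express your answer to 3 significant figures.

81.4 m/s at 70.6° below the horizontal

v_x = 64.1 cos 65.0° = 27.09 m/s (constant).
|v_y| at impact = √((58.09)² + 2×10×126) = 76.78 m/s.
Speed = √(27.09² + 76.78²) = 81.4 m/s; angle = arctan(76.78/27.09) = 70.6° below horizontal.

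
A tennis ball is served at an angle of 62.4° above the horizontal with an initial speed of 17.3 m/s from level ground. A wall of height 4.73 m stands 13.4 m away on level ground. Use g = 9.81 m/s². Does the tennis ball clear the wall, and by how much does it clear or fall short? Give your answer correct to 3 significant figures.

Yes — it clears the wall by 7.19 m.

v_x = 17.3 cos 62.4° = 8.015 m/s; v_y0 = 17.3 sin 62.4° = 15.33 m/s.
Time to reach the wall: t = 13.4 / 8.015 = 1.672 s.
Height at that point: y = 15.33×1.672 − 4.905×1.672² = 11.92 m.
That is 11.92 − 4.73 = 7.19 m above the top of the wall, so the tennis ball clears it.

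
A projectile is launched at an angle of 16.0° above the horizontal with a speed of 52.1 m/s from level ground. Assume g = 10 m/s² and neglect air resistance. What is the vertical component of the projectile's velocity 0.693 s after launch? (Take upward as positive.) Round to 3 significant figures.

7.43 m/s

Initial vertical component: v_y0 = 52.1 sin 16.0° = 14.36 m/s.
v_y(t) = v_y0 − g t = 14.36 − 10 × 0.693 = 7.43 m/s.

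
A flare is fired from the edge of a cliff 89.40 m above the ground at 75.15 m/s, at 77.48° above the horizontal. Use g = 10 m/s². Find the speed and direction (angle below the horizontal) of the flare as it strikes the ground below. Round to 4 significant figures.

v_x = 75.15 cos 77.48° = 16.291 m/s (constant).
|v_y| at impact = √((73.363)² + 2×10×89.40) = 84.677 m/s.
Speed = √(16.291² + 84.677²) = 86.23 m/s; angle = arctan(84.677/16.291) = 79.11° below horizontal.

86.23 m/s at 79.11° below the horizontal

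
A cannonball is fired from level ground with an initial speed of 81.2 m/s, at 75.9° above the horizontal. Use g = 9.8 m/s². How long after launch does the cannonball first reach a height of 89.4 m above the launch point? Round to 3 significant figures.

v_y0 = 81.2 sin 75.9° = 78.75 m/s.
Set y = v_y0 t − ½ g t² = 89.4: 4.900 t² − 78.75 t + 89.4 = 0.
t = [78.75 ± √(6202 − 1752)] / 9.8 = (78.75 ± 66.71) / 9.8, giving t = 1.23 s or t = 14.8 s.
The cannonball is on the way up at the first time, so t = 1.23 s.

1.23 s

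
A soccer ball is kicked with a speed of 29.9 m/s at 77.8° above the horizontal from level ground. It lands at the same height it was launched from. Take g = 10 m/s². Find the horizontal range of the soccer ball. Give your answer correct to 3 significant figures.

For level ground, R = v₀² sin(2θ) / g.
sin(2 × 77.8°) = sin 155.6° = 0.4131.
R = (29.9)² × 0.4131 / 10 = 36.9 m.

36.9 m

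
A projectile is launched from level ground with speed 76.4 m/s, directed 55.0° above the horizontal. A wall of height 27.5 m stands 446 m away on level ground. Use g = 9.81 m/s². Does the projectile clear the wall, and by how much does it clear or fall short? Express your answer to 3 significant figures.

Yes — it clears the wall by 101 m.

v_x = 76.4 cos 55.0° = 43.82 m/s; v_y0 = 76.4 sin 55.0° = 62.58 m/s.
Time to reach the wall: t = 446 / 43.82 = 10.18 s.
Height at that point: y = 62.58×10.18 − 4.905×10.18² = 128.7 m.
That is 128.7 − 27.5 = 101 m above the top of the wall, so the projectile clears it.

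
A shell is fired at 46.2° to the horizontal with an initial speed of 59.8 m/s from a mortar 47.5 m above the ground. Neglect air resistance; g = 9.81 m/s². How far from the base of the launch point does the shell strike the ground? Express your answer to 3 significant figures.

Components: v_x = 59.8 cos 46.2° = 41.39 m/s, v_y = 59.8 sin 46.2° = 43.16 m/s.
Vertical: 0 = 47.5 + 43.16 t − ½(9.81) t² ⇒ 4.905 t² − 43.16 t − 47.5 = 0.
t = [43.16 + √(1863 + 932.0)] / 9.810 = 9.789 s.
Horizontal: R = v_x · t = 41.39 × 9.789 = 405 m.

405 m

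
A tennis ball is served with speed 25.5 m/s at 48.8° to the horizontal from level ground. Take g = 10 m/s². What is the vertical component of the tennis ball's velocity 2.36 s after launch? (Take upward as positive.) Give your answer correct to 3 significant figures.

-4.41 m/s

Initial vertical component: v_y0 = 25.5 sin 48.8° = 19.19 m/s.
v_y(t) = v_y0 − g t = 19.19 − 10 × 2.36 = -4.41 m/s.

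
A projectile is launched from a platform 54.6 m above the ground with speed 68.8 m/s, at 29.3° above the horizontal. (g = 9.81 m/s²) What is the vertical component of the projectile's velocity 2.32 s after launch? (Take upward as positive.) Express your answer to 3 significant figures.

Initial vertical component: v_y0 = 68.8 sin 29.3° = 33.67 m/s.
v_y(t) = v_y0 − g t = 33.67 − 9.81 × 2.32 = 10.9 m/s.

10.9 m/s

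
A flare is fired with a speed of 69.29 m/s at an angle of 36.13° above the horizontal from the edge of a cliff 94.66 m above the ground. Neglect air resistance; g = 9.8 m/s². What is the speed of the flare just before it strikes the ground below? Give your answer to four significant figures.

v_x = 69.29 cos 36.13° = 55.964 m/s is unchanged throughout.
For the vertical component, v_y² = v_y0² + 2 g h = (40.855)² + 2×9.8×94.66 = 3524.5, so |v_y| = 59.367 m/s.
Impact speed = √(v_x² + v_y²) = √(3132.0 + 3524.5) = 81.59 m/s.

81.59 m/s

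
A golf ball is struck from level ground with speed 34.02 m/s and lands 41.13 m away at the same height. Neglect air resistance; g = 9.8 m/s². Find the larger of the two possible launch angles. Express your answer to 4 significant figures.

Level-ground range: R = v₀² sin(2θ)/g ⇒ sin 2θ = R g / v₀² = 41.13×9.8/34.02² = 0.3483.
2θ = arcsin(0.3483) = 20.383° or 180° − 20.383° = 159.617°.
So θ = 10.19° or θ = 79.81°.

79.81°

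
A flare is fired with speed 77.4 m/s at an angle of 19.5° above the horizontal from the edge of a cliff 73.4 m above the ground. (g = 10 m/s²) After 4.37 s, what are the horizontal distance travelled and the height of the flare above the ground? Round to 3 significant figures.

v_x = 77.4 cos 19.5° = 72.96 m/s; v_y0 = 77.4 sin 19.5° = 25.84 m/s.
x = v_x t = 72.96 × 4.37 = 319 m.
y = 73.4 + v_y0 t − ½ g t² = 90.8 m.

x = 319 m, y = 90.8 m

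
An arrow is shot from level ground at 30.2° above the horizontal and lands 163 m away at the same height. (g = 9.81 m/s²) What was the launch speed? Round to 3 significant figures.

42.9 m/s

On level ground, R = v₀² sin(2θ) / g, so v₀ = √(R g / sin 2θ).
sin(2 × 30.2°) = 0.8695.
v₀ = √(163 × 9.81 / 0.8695) = √1839 = 42.9 m/s.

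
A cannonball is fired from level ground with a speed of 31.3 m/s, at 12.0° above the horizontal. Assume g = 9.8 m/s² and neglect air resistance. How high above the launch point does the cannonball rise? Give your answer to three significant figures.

2.16 m

Vertical component of launch velocity: v_y = 31.3 sin 12.0° = 6.508 m/s.
At the highest point the vertical velocity is zero, so v_y² = 2 g h_max.
h_max = (6.508)² / (2 × 9.8) = 42.35 / 19.60 = 2.16 m.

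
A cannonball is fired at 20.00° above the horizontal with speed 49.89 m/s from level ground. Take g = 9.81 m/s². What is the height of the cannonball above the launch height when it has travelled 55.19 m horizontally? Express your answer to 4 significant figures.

v_x = 49.89 cos 20.00° = 46.881 m/s, v_y0 = 49.89 sin 20.00° = 17.063 m/s.
Time to reach x = 55.19 m: t = x / v_x = 55.19 / 46.881 = 1.1772 s.
y = v_y0 t − ½ g t² = 17.063×1.1772 − 4.905×1.1772² = 13.29 m.

13.29 m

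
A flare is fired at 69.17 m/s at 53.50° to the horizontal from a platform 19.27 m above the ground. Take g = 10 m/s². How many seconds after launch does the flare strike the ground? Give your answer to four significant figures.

Vertical component: v_y = 69.17 sin 53.50° = 55.603 m/s.
Taking up as positive with launch at y = 19.27 m, landing at y = 0: 0 = 19.27 + 55.603 t − ½(10) t².
Solving 5.000 t² − 55.603 t − 19.27 = 0 gives t = [55.603 + √(55.603² + 4·5.000·19.27)] / 10.00 = 11.46 s.

11.46 s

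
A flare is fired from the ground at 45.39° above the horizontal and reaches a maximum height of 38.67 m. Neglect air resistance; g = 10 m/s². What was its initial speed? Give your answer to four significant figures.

At maximum height v_y = 0, so (v₀ sin θ)² = 2 g H.
v₀ sin 45.39° = √(2 × 10 × 38.67) = 27.810 m/s.
v₀ = 27.810 / sin 45.39° = 27.810 / 0.7119 = 39.06 m/s.

39.06 m/s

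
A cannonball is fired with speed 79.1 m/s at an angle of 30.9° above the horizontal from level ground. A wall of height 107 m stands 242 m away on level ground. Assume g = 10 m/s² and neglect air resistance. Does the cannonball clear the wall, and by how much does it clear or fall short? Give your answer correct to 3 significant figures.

v_x = 79.1 cos 30.9° = 67.87 m/s; v_y0 = 79.1 sin 30.9° = 40.62 m/s.
Time to reach the wall: t = 242 / 67.87 = 3.566 s.
Height at that point: y = 40.62×3.566 − 5.000×3.566² = 81.27 m.
That is 107 − 81.27 = 25.7 m below the top of the wall, so the cannonball does not clear it.

No — it falls 25.7 m short of clearing the wall.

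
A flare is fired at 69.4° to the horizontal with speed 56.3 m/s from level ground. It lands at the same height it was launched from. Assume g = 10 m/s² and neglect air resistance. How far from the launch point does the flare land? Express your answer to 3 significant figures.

209 m

For level ground, R = v₀² sin(2θ) / g.
sin(2 × 69.4°) = sin 138.8° = 0.6587.
R = (56.3)² × 0.6587 / 10 = 209 m.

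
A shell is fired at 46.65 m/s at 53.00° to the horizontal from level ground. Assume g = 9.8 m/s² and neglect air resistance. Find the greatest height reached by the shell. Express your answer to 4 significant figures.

Vertical component of launch velocity: v_y = 46.65 sin 53.00° = 37.256 m/s.
At the highest point the vertical velocity is zero, so v_y² = 2 g h_max.
h_max = (37.256)² / (2 × 9.8) = 1388.0 / 19.60 = 70.82 m.

70.82 m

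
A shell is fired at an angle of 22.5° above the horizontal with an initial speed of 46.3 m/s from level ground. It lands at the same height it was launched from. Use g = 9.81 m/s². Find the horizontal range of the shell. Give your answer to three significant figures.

155 m

Components: v_x = 46.3 cos 22.5° = 42.78 m/s, v_y = 46.3 sin 22.5° = 17.72 m/s.
Time of flight (same landing height): t = 2 v_y / g = 2 × 17.72 / 9.81 = 3.613 s.
Range: R = v_x · t = 42.78 × 3.613 = 155 m.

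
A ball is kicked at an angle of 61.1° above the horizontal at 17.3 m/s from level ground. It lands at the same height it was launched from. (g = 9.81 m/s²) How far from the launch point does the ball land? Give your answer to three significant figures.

25.8 m

For level ground, R = v₀² sin(2θ) / g.
sin(2 × 61.1°) = sin 122.2° = 0.8462.
R = (17.3)² × 0.8462 / 9.81 = 25.8 m.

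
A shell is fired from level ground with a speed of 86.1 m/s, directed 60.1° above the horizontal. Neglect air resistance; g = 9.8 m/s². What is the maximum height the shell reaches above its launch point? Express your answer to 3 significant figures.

284 m

Vertical component of launch velocity: v_y = 86.1 sin 60.1° = 74.64 m/s.
At the highest point the vertical velocity is zero, so v_y² = 2 g h_max.
h_max = (74.64)² / (2 × 9.8) = 5571 / 19.60 = 284 m.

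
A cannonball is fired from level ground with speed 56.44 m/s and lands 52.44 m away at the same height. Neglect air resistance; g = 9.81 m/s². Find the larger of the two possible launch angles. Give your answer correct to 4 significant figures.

85.35°

Level-ground range: R = v₀² sin(2θ)/g ⇒ sin 2θ = R g / v₀² = 52.44×9.81/56.44² = 0.1615.
2θ = arcsin(0.1615) = 9.2940° or 180° − 9.2940° = 170.7060°.
So θ = 4.647° or θ = 85.35°.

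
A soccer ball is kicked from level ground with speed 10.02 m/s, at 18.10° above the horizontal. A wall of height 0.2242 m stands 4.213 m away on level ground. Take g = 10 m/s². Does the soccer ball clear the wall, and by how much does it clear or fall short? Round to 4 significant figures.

Yes — it clears the wall by 0.1745 m.

v_x = 10.02 cos 18.10° = 9.5242 m/s; v_y0 = 10.02 sin 18.10° = 3.1130 m/s.
Time to reach the wall: t = 4.213 / 9.5242 = 0.44235 s.
Height at that point: y = 3.1130×0.44235 − 5.000×0.44235² = 0.39867 m.
That is 0.39867 − 0.2242 = 0.1745 m above the top of the wall, so the soccer ball clears it.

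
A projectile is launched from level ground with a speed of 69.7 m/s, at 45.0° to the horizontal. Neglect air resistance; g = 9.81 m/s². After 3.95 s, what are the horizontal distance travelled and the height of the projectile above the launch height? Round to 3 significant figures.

x = 195 m, y = 118 m

v_x = 69.7 cos 45.0° = 49.29 m/s; v_y0 = 69.7 sin 45.0° = 49.29 m/s.
x = v_x t = 49.29 × 3.95 = 195 m.
y = v_y0 t − ½ g t² = 49.29×3.95 − 4.905×3.95² = 118 m.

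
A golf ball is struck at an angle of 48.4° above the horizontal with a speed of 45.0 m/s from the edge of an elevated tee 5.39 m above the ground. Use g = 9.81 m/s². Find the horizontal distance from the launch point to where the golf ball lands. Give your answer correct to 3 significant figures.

210 m

Components: v_x = 45.0 cos 48.4° = 29.88 m/s, v_y = 45.0 sin 48.4° = 33.65 m/s.
Vertical: 0 = 5.39 + 33.65 t − ½(9.81) t² ⇒ 4.905 t² − 33.65 t − 5.39 = 0.
t = [33.65 + √(1132 + 105.8)] / 9.810 = 7.017 s.
Horizontal: R = v_x · t = 29.88 × 7.017 = 210 m.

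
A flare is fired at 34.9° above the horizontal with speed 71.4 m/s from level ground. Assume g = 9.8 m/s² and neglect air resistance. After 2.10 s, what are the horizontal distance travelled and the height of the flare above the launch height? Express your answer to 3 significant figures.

x = 123 m, y = 64.2 m

v_x = 71.4 cos 34.9° = 58.56 m/s; v_y0 = 71.4 sin 34.9° = 40.85 m/s.
x = v_x t = 58.56 × 2.10 = 123 m.
y = v_y0 t − ½ g t² = 40.85×2.10 − 4.900×2.10² = 64.2 m.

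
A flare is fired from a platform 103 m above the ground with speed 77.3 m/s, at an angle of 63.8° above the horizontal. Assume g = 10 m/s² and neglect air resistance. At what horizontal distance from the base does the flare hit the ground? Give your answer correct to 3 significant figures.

520 m

Components: v_x = 77.3 cos 63.8° = 34.13 m/s, v_y = 77.3 sin 63.8° = 69.36 m/s.
Vertical: 0 = 103 + 69.36 t − ½(10) t² ⇒ 5.000 t² − 69.36 t − 103 = 0.
t = [69.36 + √(4811 + 2060)] / 10.00 = 15.23 s.
Horizontal: R = v_x · t = 34.13 × 15.23 = 520 m.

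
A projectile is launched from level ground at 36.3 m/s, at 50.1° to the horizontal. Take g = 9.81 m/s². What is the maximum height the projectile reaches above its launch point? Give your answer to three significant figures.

Vertical component of launch velocity: v_y = 36.3 sin 50.1° = 27.85 m/s.
At the highest point the vertical velocity is zero, so v_y² = 2 g h_max.
h_max = (27.85)² / (2 × 9.81) = 775.6 / 19.62 = 39.5 m.

39.5 m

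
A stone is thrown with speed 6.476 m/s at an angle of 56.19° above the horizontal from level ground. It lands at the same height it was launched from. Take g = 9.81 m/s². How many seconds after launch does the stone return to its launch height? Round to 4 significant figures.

Vertical component: v_y = 6.476 sin 56.19° = 5.3808 m/s.
For a projectile landing at launch height, time of flight is t = 2 v_y / g = 2 × 5.3808 / 9.81 = 1.097 s.

1.097 s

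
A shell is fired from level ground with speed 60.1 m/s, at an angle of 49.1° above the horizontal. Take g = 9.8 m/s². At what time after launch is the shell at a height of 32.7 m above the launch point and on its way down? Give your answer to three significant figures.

8.48 s

v_y0 = 60.1 sin 49.1° = 45.43 m/s.
Set y = v_y0 t − ½ g t² = 32.7: 4.900 t² − 45.43 t + 32.7 = 0.
t = [45.43 ± √(2064 − 640.9)] / 9.8 = (45.43 ± 37.72) / 9.8, giving t = 0.787 s or t = 8.48 s.
On the way down corresponds to the larger root: t = 8.48 s.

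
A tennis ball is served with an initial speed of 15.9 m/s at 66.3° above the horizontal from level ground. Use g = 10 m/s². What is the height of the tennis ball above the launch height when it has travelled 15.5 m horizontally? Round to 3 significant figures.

5.90 m

v_x = 15.9 cos 66.3° = 6.391 m/s, v_y0 = 15.9 sin 66.3° = 14.56 m/s.
Time to reach x = 15.5 m: t = x / v_x = 15.5 / 6.391 = 2.425 s.
y = v_y0 t − ½ g t² = 14.56×2.425 − 5.000×2.425² = 5.90 m.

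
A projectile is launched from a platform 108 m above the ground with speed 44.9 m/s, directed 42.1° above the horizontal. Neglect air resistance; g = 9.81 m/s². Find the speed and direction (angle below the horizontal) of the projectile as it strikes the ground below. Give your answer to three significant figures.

64.3 m/s at 58.8° below the horizontal

v_x = 44.9 cos 42.1° = 33.31 m/s (constant).
|v_y| at impact = √((30.10)² + 2×9.81×108) = 55.00 m/s.
Speed = √(33.31² + 55.00²) = 64.3 m/s; angle = arctan(55.00/33.31) = 58.8° below horizontal.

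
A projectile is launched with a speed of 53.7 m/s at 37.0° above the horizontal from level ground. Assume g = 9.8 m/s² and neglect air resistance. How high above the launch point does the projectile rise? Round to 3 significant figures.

Vertical component of launch velocity: v_y = 53.7 sin 37.0° = 32.32 m/s.
At the highest point the vertical velocity is zero, so v_y² = 2 g h_max.
h_max = (32.32)² / (2 × 9.8) = 1045 / 19.60 = 53.3 m.

53.3 m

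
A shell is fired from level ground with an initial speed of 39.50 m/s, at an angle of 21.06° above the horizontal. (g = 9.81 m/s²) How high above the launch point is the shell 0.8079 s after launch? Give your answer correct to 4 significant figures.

v_y0 = 39.50 sin 21.06° = 14.194 m/s.
y(t) = v_y0 t − ½ g t² = 14.194×0.8079 − 4.905×0.8079² = 8.266 m.

8.266 m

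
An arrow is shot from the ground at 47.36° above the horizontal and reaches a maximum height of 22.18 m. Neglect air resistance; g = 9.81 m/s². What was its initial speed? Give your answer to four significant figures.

At maximum height v_y = 0, so (v₀ sin θ)² = 2 g H.
v₀ sin 47.36° = √(2 × 9.81 × 22.18) = 20.861 m/s.
v₀ = 20.861 / sin 47.36° = 20.861 / 0.7356 = 28.36 m/s.

28.36 m/s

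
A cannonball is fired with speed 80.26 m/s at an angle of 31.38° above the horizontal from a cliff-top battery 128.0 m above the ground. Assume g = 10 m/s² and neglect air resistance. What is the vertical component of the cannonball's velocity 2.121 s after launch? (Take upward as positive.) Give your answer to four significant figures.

20.58 m/s

Initial vertical component: v_y0 = 80.26 sin 31.38° = 41.792 m/s.
v_y(t) = v_y0 − g t = 41.792 − 10 × 2.121 = 20.58 m/s.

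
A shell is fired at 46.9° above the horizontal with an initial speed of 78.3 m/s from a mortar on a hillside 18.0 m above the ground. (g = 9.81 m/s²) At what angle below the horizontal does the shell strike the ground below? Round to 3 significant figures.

v_x = 78.3 cos 46.9° = 53.50 m/s.
At impact |v_y| = √(v_y0² + 2 g h) = √(57.17² + 2×9.81×18.0) = 60.18 m/s.
Angle below horizontal = arctan(|v_y| / v_x) = arctan(60.18 / 53.50) = 48.4°.

48.4°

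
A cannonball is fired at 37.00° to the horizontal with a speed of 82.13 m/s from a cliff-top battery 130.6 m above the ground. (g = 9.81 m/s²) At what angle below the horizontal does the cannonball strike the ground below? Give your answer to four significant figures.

47.17°

v_x = 82.13 cos 37.00° = 65.592 m/s.
At impact |v_y| = √(v_y0² + 2 g h) = √(49.427² + 2×9.81×130.6) = 70.749 m/s.
Angle below horizontal = arctan(|v_y| / v_x) = arctan(70.749 / 65.592) = 47.17°.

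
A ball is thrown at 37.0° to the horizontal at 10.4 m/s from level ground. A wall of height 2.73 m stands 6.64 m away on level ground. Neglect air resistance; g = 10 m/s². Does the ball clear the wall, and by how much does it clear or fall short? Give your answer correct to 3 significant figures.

No — it falls 0.922 m short of clearing the wall.

v_x = 10.4 cos 37.0° = 8.306 m/s; v_y0 = 10.4 sin 37.0° = 6.259 m/s.
Time to reach the wall: t = 6.64 / 8.306 = 0.7994 s.
Height at that point: y = 6.259×0.7994 − 5.000×0.7994² = 1.808 m.
That is 2.73 − 1.808 = 0.922 m below the top of the wall, so the ball does not clear it.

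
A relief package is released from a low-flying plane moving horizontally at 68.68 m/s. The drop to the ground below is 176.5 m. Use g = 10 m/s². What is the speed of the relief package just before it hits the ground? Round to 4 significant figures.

90.81 m/s

Fall time: t = √(2 × 176.5 / 10) = 5.9414 s.
At impact: v_x = 68.68 m/s (unchanged), v_y = g t = 10 × 5.9414 = 59.414 m/s.
Speed = √(v_x² + v_y²) = √(4716.9 + 3530.0) = 90.81 m/s.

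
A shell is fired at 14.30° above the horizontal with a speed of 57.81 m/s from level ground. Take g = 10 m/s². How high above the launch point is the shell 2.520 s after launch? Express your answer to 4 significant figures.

4.231 m

v_y0 = 57.81 sin 14.30° = 14.279 m/s.
y(t) = v_y0 t − ½ g t² = 14.279×2.520 − 5.000×2.520² = 4.231 m.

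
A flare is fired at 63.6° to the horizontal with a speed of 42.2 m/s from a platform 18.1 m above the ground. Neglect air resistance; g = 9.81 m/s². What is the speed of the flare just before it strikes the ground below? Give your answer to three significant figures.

46.2 m/s

v_x = 42.2 cos 63.6° = 18.76 m/s is unchanged throughout.
For the vertical component, v_y² = v_y0² + 2 g h = (37.80)² + 2×9.81×18.1 = 1784, so |v_y| = 42.24 m/s.
Impact speed = √(v_x² + v_y²) = √(351.9 + 1784) = 46.2 m/s.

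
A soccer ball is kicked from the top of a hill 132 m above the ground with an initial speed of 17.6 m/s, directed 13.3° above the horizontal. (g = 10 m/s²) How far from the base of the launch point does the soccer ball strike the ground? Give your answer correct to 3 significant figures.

95.2 m

Components: v_x = 17.6 cos 13.3° = 17.13 m/s, v_y = 17.6 sin 13.3° = 4.049 m/s.
Vertical: 0 = 132 + 4.049 t − ½(10) t² ⇒ 5.000 t² − 4.049 t − 132 = 0.
t = [4.049 + √(16.39 + 2640)] / 10.00 = 5.559 s.
Horizontal: R = v_x · t = 17.13 × 5.559 = 95.2 m.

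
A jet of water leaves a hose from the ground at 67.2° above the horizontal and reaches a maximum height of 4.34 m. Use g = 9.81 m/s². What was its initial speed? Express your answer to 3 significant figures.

10.0 m/s

At maximum height v_y = 0, so (v₀ sin θ)² = 2 g H.
v₀ sin 67.2° = √(2 × 9.81 × 4.34) = 9.228 m/s.
v₀ = 9.228 / sin 67.2° = 9.228 / 0.9219 = 10.0 m/s.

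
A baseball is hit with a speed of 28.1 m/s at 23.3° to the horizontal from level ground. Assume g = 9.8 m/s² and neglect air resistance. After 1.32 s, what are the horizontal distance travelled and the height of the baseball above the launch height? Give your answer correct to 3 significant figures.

v_x = 28.1 cos 23.3° = 25.81 m/s; v_y0 = 28.1 sin 23.3° = 11.11 m/s.
x = v_x t = 25.81 × 1.32 = 34.1 m.
y = v_y0 t − ½ g t² = 11.11×1.32 − 4.900×1.32² = 6.13 m.

x = 34.1 m, y = 6.13 m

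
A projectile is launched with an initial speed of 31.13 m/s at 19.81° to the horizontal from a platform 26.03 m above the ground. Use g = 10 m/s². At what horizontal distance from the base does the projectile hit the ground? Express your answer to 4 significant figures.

Components: v_x = 31.13 cos 19.81° = 29.288 m/s, v_y = 31.13 sin 19.81° = 10.550 m/s.
Vertical: 0 = 26.03 + 10.550 t − ½(10) t² ⇒ 5.000 t² − 10.550 t − 26.03 = 0.
t = [10.550 + √(111.30 + 520.60)] / 10.00 = 3.5688 s.
Horizontal: R = v_x · t = 29.288 × 3.5688 = 104.5 m.

104.5 m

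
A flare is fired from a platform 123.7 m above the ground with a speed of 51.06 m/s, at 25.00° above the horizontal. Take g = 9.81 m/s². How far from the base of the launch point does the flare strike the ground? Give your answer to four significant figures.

355.5 m

Components: v_x = 51.06 cos 25.00° = 46.276 m/s, v_y = 51.06 sin 25.00° = 21.579 m/s.
Vertical: 0 = 123.7 + 21.579 t − ½(9.81) t² ⇒ 4.905 t² − 21.579 t − 123.7 = 0.
t = [21.579 + √(465.65 + 2427.0)] / 9.810 = 7.6822 s.
Horizontal: R = v_x · t = 46.276 × 7.6822 = 355.5 m.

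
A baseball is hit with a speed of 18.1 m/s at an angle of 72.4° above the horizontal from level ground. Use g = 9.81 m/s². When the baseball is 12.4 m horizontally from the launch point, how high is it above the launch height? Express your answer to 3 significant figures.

13.9 m

v_x = 18.1 cos 72.4° = 5.473 m/s, v_y0 = 18.1 sin 72.4° = 17.25 m/s.
Time to reach x = 12.4 m: t = x / v_x = 12.4 / 5.473 = 2.266 s.
y = v_y0 t − ½ g t² = 17.25×2.266 − 4.905×2.266² = 13.9 m.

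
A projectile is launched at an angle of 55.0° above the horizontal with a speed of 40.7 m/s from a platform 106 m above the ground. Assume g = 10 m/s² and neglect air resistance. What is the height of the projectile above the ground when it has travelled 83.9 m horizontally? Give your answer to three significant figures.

v_x = 40.7 cos 55.0° = 23.34 m/s, v_y0 = 40.7 sin 55.0° = 33.34 m/s.
Time to reach x = 83.9 m: t = x / v_x = 83.9 / 23.34 = 3.595 s.
y = 106 + v_y0 t − ½ g t² = 106 + 33.34×3.595 − 5.000×3.595² = 161 m.

161 m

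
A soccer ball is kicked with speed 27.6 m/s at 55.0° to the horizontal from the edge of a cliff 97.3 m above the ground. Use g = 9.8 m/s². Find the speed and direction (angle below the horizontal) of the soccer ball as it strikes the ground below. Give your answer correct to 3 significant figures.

v_x = 27.6 cos 55.0° = 15.83 m/s (constant).
|v_y| at impact = √((22.61)² + 2×9.8×97.3) = 49.18 m/s.
Speed = √(15.83² + 49.18²) = 51.7 m/s; angle = arctan(49.18/15.83) = 72.2° below horizontal.

51.7 m/s at 72.2° below the horizontal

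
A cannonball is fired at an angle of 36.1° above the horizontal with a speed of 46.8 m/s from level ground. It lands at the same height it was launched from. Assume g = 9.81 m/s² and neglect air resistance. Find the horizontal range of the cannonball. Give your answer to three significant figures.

Components: v_x = 46.8 cos 36.1° = 37.81 m/s, v_y = 46.8 sin 36.1° = 27.57 m/s.
Time of flight (same landing height): t = 2 v_y / g = 2 × 27.57 / 9.81 = 5.621 s.
Range: R = v_x · t = 37.81 × 5.621 = 213 m.

213 m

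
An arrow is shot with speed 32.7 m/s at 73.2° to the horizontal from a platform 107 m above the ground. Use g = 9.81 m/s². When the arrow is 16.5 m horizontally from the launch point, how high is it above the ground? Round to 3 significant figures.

147 m

v_x = 32.7 cos 73.2° = 9.451 m/s, v_y0 = 32.7 sin 73.2° = 31.30 m/s.
Time to reach x = 16.5 m: t = x / v_x = 16.5 / 9.451 = 1.746 s.
y = 107 + v_y0 t − ½ g t² = 107 + 31.30×1.746 − 4.905×1.746² = 147 m.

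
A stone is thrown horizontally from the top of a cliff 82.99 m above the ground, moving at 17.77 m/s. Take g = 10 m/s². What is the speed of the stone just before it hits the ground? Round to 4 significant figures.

Fall time: t = √(2 × 82.99 / 10) = 4.0741 s.
At impact: v_x = 17.77 m/s (unchanged), v_y = g t = 10 × 4.0741 = 40.741 m/s.
Speed = √(v_x² + v_y²) = √(315.77 + 1659.8) = 44.45 m/s.

44.45 m/s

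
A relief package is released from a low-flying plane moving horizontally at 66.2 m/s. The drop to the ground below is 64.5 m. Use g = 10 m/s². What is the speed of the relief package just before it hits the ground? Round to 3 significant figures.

Fall time: t = √(2 × 64.5 / 10) = 3.592 s.
At impact: v_x = 66.2 m/s (unchanged), v_y = g t = 10 × 3.592 = 35.92 m/s.
Speed = √(v_x² + v_y²) = √(4382 + 1290) = 75.3 m/s.

75.3 m/s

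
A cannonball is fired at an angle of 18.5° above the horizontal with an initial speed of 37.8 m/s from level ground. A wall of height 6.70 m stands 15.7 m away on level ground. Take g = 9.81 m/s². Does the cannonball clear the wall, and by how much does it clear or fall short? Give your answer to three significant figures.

No — it falls 2.39 m short of clearing the wall.

v_x = 37.8 cos 18.5° = 35.85 m/s; v_y0 = 37.8 sin 18.5° = 11.99 m/s.
Time to reach the wall: t = 15.7 / 35.85 = 0.4379 s.
Height at that point: y = 11.99×0.4379 − 4.905×0.4379² = 4.310 m.
That is 6.70 − 4.310 = 2.39 m below the top of the wall, so the cannonball does not clear it.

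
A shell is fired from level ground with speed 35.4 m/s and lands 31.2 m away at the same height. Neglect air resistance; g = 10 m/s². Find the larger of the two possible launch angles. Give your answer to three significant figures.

Level-ground range: R = v₀² sin(2θ)/g ⇒ sin 2θ = R g / v₀² = 31.2×10/35.4² = 0.2490.
2θ = arcsin(0.2490) = 14.42° or 180° − 14.42° = 165.58°.
So θ = 7.21° or θ = 82.8°.

82.8°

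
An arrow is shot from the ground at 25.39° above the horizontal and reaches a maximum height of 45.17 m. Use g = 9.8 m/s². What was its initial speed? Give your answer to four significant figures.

69.39 m/s

At maximum height v_y = 0, so (v₀ sin θ)² = 2 g H.
v₀ sin 25.39° = √(2 × 9.8 × 45.17) = 29.755 m/s.
v₀ = 29.755 / sin 25.39° = 29.755 / 0.4288 = 69.39 m/s.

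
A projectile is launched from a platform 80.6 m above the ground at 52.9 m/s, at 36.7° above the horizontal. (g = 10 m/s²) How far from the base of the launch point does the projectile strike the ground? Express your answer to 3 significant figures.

351 m

Components: v_x = 52.9 cos 36.7° = 42.41 m/s, v_y = 52.9 sin 36.7° = 31.61 m/s.
Vertical: 0 = 80.6 + 31.61 t − ½(10) t² ⇒ 5.000 t² − 31.61 t − 80.6 = 0.
t = [31.61 + √(999.2 + 1612)] / 10.00 = 8.271 s.
Horizontal: R = v_x · t = 42.41 × 8.271 = 351 m.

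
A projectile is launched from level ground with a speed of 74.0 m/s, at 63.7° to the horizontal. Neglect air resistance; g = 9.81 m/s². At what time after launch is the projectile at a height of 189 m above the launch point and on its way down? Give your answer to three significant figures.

v_y0 = 74.0 sin 63.7° = 66.34 m/s.
Set y = v_y0 t − ½ g t² = 189: 4.905 t² − 66.34 t + 189 = 0.
t = [66.34 ± √(4401 − 3708)] / 9.81 = (66.34 ± 26.32) / 9.81, giving t = 4.08 s or t = 9.45 s.
On the way down corresponds to the larger root: t = 9.45 s.

9.45 s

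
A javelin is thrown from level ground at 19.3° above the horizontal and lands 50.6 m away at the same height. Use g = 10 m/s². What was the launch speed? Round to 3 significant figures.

On level ground, R = v₀² sin(2θ) / g, so v₀ = √(R g / sin 2θ).
sin(2 × 19.3°) = 0.6239.
v₀ = √(50.6 × 10 / 0.6239) = √811.0 = 28.5 m/s.

28.5 m/s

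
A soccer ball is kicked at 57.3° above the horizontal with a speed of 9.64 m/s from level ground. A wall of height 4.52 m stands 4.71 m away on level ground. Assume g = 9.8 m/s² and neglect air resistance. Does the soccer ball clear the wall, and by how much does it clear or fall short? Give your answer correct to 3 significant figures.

v_x = 9.64 cos 57.3° = 5.208 m/s; v_y0 = 9.64 sin 57.3° = 8.112 m/s.
Time to reach the wall: t = 4.71 / 5.208 = 0.9044 s.
Height at that point: y = 8.112×0.9044 − 4.900×0.9044² = 3.329 m.
That is 4.52 − 3.329 = 1.19 m below the top of the wall, so the soccer ball does not clear it.

No — it falls 1.19 m short of clearing the wall.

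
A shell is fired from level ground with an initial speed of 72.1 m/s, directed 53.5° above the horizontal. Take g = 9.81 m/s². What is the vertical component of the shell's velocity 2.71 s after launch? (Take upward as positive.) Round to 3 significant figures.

31.4 m/s

Initial vertical component: v_y0 = 72.1 sin 53.5° = 57.96 m/s.
v_y(t) = v_y0 − g t = 57.96 − 9.81 × 2.71 = 31.4 m/s.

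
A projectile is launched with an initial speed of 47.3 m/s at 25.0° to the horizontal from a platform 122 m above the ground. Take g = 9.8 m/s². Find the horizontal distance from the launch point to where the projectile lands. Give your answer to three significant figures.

Components: v_x = 47.3 cos 25.0° = 42.87 m/s, v_y = 47.3 sin 25.0° = 19.99 m/s.
Vertical: 0 = 122 + 19.99 t − ½(9.8) t² ⇒ 4.900 t² − 19.99 t − 122 = 0.
t = [19.99 + √(399.6 + 2391)] / 9.800 = 7.430 s.
Horizontal: R = v_x · t = 42.87 × 7.430 = 319 m.

319 m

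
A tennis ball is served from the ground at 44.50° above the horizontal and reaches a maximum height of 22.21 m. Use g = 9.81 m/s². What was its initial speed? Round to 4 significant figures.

At maximum height v_y = 0, so (v₀ sin θ)² = 2 g H.
v₀ sin 44.50° = √(2 × 9.81 × 22.21) = 20.875 m/s.
v₀ = 20.875 / sin 44.50° = 20.875 / 0.7009 = 29.78 m/s.

29.78 m/s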